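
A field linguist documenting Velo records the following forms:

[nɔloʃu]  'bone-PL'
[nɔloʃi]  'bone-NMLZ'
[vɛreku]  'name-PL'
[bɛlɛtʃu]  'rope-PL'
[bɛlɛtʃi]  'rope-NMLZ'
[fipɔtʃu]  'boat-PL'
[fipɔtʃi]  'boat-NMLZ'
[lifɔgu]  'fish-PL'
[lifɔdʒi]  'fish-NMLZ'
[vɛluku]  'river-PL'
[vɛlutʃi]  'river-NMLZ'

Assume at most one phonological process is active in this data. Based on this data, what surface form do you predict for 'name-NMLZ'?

[vɛretʃi]

In [vɛluku] and [vɛlutʃi] the final segment of 'river' alternates: [k] ~ [tʃ].
If /tʃ/ were underlying and a rule turned it into [k] before the PL suffix, 'boat' would also alternate; but it has [tʃ] in both [fipɔtʃu] and [fipɔtʃi].
Therefore /k/ is basic and [tʃ] is derived by palatalization before a front vowel (/k/ and /g/ become palato-alveolar [tʃ] and [dʒ] before a front vowel).
The one attested form of 'name', [vɛreku], shows underlying /vɛrek/. Applying the same rule before a front vowel gives [vɛretʃi].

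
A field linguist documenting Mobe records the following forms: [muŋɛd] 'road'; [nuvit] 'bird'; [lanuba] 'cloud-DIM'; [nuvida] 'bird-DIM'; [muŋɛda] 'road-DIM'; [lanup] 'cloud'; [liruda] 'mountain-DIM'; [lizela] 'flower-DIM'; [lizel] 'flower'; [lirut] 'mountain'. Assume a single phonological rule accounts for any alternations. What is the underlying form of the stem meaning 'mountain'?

/lirut/

In [lirut] and [liruda] the final segment of 'mountain' alternates: [t] ~ [d].
If /d/ were underlying and a rule turned it into [t] in isolation, 'road' would also alternate; but it has [d] in both [muŋɛd] and [muŋɛda].
The alternation reflects intervocalic voicing: voiceless stops become voiced between vowels. /t/ is underlying.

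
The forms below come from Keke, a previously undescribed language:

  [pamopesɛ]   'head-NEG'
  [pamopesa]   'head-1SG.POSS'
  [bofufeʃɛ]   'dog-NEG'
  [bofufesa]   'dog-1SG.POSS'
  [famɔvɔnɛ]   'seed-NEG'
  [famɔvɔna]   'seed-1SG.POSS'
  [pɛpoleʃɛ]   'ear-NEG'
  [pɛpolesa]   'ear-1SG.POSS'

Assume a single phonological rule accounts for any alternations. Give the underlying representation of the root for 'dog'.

/bofufeʃ/

The stem for 'dog' ends in [ʃ] in [bofufeʃɛ] but [s] in [bofufesa].
If /s/ were underlying and a rule turned it into [ʃ] before the NEG suffix, 'head' would also alternate; but it has [s] in both [pamopesɛ] and [pamopesa].
Therefore /ʃ/ is basic and [s] is derived by depalatalization (palato-alveolar /ʃ/ becomes [s] when no front vowel follows).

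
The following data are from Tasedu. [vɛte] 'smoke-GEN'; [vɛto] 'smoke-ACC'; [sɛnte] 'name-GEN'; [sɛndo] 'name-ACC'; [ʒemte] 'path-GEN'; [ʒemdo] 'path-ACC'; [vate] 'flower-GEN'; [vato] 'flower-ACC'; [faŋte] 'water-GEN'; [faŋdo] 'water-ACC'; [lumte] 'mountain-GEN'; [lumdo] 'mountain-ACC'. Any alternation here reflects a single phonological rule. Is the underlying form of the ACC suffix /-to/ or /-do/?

The ACC morpheme has two allomorphs, [-do] and [-to].
The GEN suffix, which begins with [t], is invariant after every stem; so [t] is not altered by any rule here.
So the underlying form is /-do/, and voiced stops become voiceless after a vowel.

/-do/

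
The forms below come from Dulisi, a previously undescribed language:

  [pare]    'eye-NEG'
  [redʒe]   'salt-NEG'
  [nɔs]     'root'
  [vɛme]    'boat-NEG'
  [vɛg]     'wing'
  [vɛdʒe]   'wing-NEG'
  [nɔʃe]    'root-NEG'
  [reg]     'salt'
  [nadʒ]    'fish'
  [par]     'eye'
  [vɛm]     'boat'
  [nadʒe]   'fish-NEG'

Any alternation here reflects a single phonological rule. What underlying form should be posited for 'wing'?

/vɛg/

The stem for 'wing' ends in [dʒ] in [vɛdʒe] but [g] in [vɛg].
The stem 'fish' ([nadʒe], [nadʒ]) shows [dʒ] unchanged in both environments, so [dʒ] cannot be basic with [g] derived in isolation.
Therefore /g/ is basic and [dʒ] is derived by palatalization before a front vowel (/g/ and /s/ become palato-alveolar [dʒ] and [ʃ] before a front vowel).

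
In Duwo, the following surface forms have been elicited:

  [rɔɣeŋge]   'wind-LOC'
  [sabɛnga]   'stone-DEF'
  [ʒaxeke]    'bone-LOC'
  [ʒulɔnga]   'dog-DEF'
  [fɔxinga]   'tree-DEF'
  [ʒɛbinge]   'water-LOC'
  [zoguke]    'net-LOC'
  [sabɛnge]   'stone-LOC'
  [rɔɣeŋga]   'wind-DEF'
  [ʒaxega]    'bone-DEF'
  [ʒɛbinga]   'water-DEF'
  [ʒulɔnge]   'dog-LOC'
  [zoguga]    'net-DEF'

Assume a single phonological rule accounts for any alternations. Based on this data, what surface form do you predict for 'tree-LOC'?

The LOC suffix surfaces as [-ge] and [-ke], depending on the final segment of the stem.
By contrast the DEF suffix keeps its initial [g] throughout — that segment must be underlying.
So the underlying form is /-ke/, and voiceless stops become voiced after a nasal.
After 'tree', which ends in a nasal, the suffix surfaces as [-ge], giving [fɔxinge].

[fɔxinge]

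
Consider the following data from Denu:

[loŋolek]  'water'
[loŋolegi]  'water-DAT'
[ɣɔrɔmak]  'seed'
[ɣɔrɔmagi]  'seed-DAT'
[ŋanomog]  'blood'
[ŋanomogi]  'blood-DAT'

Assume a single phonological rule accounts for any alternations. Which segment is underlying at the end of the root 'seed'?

/k/

In [ɣɔrɔmak] and [ɣɔrɔmagi] the final segment of 'seed' alternates: [k] ~ [g].
But 'blood' keeps [g] in both environments ([ŋanomog], [ŋanomogi]), so there is no rule changing /g/ to [k] in isolation.
So /k/ is underlying, and a rule of intervocalic voicing — voiceless stops become voiced between vowels — gives [g].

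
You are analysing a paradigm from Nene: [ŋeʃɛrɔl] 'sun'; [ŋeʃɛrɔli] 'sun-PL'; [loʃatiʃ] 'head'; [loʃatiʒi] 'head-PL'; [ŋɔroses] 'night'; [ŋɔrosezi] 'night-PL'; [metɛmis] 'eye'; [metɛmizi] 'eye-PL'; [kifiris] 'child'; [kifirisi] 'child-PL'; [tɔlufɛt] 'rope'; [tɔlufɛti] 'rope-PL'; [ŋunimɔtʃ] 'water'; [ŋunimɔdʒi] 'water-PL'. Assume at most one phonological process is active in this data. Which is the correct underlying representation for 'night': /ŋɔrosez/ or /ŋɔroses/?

/ŋɔrosez/

'night' shows [s] ~ [z] at the end of the stem ([ŋɔroses] vs [ŋɔrosezi]).
But 'child' keeps [s] in both environments ([kifiris], [kifirisi]), so there is no rule changing /s/ to [z] before the PL suffix.
The alternation reflects word-final obstruent devoicing: voiced obstruents become voiceless word-finally. /z/ is underlying.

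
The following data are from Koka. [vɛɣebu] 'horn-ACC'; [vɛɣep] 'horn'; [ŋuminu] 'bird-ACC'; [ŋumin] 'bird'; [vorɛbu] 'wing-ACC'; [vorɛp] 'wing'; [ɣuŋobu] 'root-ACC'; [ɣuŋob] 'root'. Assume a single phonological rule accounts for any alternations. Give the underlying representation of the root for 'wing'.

/vorɛp/

In [vorɛbu] and [vorɛp] the final segment of 'wing' alternates: [b] ~ [p].
Compare 'root', with invariant [b] in [ɣuŋobu] and [ɣuŋob]: an analysis with underlying /b/ and a rule producing [p] in isolation would wrongly predict alternation here too.
The underlying segment must be /p/; voiceless stops become voiced between vowels, yielding [b] there.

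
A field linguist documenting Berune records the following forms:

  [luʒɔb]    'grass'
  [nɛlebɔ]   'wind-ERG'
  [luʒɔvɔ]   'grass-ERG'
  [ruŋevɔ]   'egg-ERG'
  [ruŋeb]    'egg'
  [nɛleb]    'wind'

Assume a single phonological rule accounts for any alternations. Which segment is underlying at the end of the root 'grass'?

'grass' shows [b] ~ [v] at the end of the stem ([luʒɔb] vs [luʒɔvɔ]).
If /b/ were underlying and a rule turned it into [v] before the ERG suffix, 'wind' would also alternate; but it has [b] in both [nɛleb] and [nɛlebɔ].
So /v/ is underlying, and a rule of word-final hardening — voiced fricatives become stops word-finally — gives [b].

/v/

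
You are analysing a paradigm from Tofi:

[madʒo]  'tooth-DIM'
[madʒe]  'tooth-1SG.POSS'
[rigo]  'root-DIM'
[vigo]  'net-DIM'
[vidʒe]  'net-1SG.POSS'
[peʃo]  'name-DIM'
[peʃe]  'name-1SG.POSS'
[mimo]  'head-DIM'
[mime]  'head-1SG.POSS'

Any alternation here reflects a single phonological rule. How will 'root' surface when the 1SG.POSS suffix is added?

[ridʒe]

The root 'net' surfaces as [vigo] and [vidʒe], with a stem-final [g] ~ [dʒ] alternation.
Compare 'tooth', with invariant [dʒ] in [madʒo] and [madʒe]: an analysis with underlying /dʒ/ and a rule producing [g] before the DIM suffix would wrongly predict alternation here too.
The alternation reflects palatalization before a front vowel: /g/ becomes palato-alveolar [dʒ] before a front vowel. /g/ is underlying.
The one attested form of 'root', [rigo], shows underlying /rig/. Applying the same rule before a front vowel gives [ridʒe].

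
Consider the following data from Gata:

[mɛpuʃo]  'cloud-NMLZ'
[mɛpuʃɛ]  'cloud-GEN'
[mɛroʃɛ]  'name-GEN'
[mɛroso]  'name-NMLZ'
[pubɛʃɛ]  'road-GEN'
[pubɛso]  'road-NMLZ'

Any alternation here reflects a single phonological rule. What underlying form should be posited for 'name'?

In [mɛroʃɛ] and [mɛroso] the final segment of 'name' alternates: [ʃ] ~ [s].
The stem 'cloud' ([mɛpuʃɛ], [mɛpuʃo]) shows [ʃ] unchanged in both environments, so [ʃ] cannot be basic with [s] derived before the NMLZ suffix.
The alternation reflects palatalization before a front vowel: /s/ becomes palato-alveolar [ʃ] before a front vowel. /s/ is underlying.

/mɛros/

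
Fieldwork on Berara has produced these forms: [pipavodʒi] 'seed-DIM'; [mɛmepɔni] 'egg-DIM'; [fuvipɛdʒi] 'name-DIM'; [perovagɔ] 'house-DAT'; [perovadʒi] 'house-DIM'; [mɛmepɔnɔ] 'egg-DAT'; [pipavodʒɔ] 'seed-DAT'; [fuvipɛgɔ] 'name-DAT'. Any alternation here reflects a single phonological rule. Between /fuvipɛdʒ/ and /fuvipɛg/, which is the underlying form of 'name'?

/fuvipɛg/

The root 'name' surfaces as [fuvipɛgɔ] and [fuvipɛdʒi], with a stem-final [g] ~ [dʒ] alternation.
Compare 'seed', with invariant [dʒ] in [pipavodʒɔ] and [pipavodʒi]: an analysis with underlying /dʒ/ and a rule producing [g] before the DAT suffix would wrongly predict alternation here too.
Therefore /g/ is basic and [dʒ] is derived by palatalization before a front vowel (/g/ becomes palato-alveolar [dʒ] before a front vowel).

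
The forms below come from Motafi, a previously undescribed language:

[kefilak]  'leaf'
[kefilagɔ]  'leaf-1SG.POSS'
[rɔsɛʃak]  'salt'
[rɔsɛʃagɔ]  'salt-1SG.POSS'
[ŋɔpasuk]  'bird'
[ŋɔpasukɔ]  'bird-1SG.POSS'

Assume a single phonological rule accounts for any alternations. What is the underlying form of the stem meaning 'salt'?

/rɔsɛʃag/

'salt' shows [k] ~ [g] at the end of the stem ([rɔsɛʃak] vs [rɔsɛʃagɔ]).
But 'bird' keeps [k] in both environments ([ŋɔpasuk], [ŋɔpasukɔ]), so there is no rule changing /k/ to [g] before the 1SG.POSS suffix.
So /g/ is underlying, and a rule of word-final obstruent devoicing — voiced obstruents become voiceless word-finally — gives [k].
Hence 'salt' is /rɔsɛʃag/ underlyingly.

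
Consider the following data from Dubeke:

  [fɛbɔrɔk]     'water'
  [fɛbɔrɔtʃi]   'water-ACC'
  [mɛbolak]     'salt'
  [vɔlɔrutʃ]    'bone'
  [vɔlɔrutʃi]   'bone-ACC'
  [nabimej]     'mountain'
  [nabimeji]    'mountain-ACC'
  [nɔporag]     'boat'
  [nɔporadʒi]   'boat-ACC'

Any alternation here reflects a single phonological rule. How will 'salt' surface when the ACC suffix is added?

[mɛbolatʃi]

In [fɛbɔrɔk] and [fɛbɔrɔtʃi] the final segment of 'water' alternates: [k] ~ [tʃ].
If /tʃ/ were underlying and a rule turned it into [k] in isolation, 'bone' would also alternate; but it has [tʃ] in both [vɔlɔrutʃ] and [vɔlɔrutʃi].
The underlying segment must be /k/; /k/ and /g/ become palato-alveolar [tʃ] and [dʒ] before a front vowel, yielding [tʃ] there.
From [mɛbolak] the stem 'salt' is /mɛbolak/; before a front vowel this yields [mɛbolatʃi].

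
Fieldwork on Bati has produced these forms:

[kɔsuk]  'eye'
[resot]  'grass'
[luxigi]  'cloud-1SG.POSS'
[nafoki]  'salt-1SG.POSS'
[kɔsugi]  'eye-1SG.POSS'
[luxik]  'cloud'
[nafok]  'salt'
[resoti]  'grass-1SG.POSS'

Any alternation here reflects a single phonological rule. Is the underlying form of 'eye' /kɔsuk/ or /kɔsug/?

/kɔsug/

In [kɔsugi] and [kɔsuk] the final segment of 'eye' alternates: [g] ~ [k].
But 'salt' keeps [k] in both environments ([nafoki], [nafok]), so there is no rule changing /k/ to [g] before the 1SG.POSS suffix.
The alternation reflects word-final obstruent devoicing: voiced obstruents become voiceless word-finally. /g/ is underlying.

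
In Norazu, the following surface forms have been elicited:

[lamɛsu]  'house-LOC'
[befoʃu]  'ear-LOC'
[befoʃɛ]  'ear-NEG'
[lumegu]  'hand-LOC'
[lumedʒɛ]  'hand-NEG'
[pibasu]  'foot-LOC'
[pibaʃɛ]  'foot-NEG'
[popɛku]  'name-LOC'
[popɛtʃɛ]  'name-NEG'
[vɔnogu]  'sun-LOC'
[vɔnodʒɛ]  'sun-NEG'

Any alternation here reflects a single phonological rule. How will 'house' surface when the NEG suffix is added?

[lamɛʃɛ]

In [pibasu] and [pibaʃɛ] the final segment of 'foot' alternates: [s] ~ [ʃ].
Compare 'ear', with invariant [ʃ] in [befoʃu] and [befoʃɛ]: an analysis with underlying /ʃ/ and a rule producing [s] before the LOC suffix would wrongly predict alternation here too.
The underlying segment must be /s/; /k/, /g/ and /s/ become palato-alveolar [tʃ], [dʒ] and [ʃ] before a front vowel, yielding [ʃ] there.
The one attested form of 'house', [lamɛsu], shows underlying /lamɛs/. Applying the same rule before a front vowel gives [lamɛʃɛ].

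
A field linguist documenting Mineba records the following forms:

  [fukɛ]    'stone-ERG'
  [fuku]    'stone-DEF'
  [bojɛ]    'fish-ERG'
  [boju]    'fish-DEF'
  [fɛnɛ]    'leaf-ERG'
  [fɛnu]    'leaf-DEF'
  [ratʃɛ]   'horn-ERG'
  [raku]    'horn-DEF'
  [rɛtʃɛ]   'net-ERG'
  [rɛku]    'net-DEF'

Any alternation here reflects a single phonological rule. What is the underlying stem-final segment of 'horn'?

/tʃ/

'horn' shows [tʃ] ~ [k] at the end of the stem ([ratʃɛ] vs [raku]).
But 'stone' keeps [k] in both environments ([fukɛ], [fuku]), so there is no rule changing /k/ to [tʃ] before the ERG suffix.
The alternation reflects depalatalization: palato-alveolar /tʃ/ becomes [k] when no front vowel follows. /tʃ/ is underlying.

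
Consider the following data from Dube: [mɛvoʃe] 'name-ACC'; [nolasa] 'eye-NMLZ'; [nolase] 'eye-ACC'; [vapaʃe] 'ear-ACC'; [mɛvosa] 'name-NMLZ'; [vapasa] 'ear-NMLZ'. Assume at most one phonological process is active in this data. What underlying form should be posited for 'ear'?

The root 'ear' surfaces as [vapaʃe] and [vapasa], with a stem-final [ʃ] ~ [s] alternation.
If /s/ were underlying and a rule turned it into [ʃ] before the ACC suffix, 'eye' would also alternate; but it has [s] in both [nolase] and [nolasa].
Therefore /ʃ/ is basic and [s] is derived by depalatalization (palato-alveolar /ʃ/ becomes [s] when no front vowel follows).

/vapaʃ/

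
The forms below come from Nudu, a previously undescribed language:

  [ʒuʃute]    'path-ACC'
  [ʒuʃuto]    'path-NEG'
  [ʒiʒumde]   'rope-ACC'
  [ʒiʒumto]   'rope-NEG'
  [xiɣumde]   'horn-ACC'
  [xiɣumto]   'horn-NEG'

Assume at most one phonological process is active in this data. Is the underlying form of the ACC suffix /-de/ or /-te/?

/-de/

The ACC suffix surfaces as [-de] and [-te], depending on the final segment of the stem.
The NEG suffix, which begins with [t], is invariant after every stem; so [t] is not altered by any rule here.
The ACC suffix is therefore /-de/ underlyingly, with post-vocalic devoicing: voiced stops become voiceless after a vowel.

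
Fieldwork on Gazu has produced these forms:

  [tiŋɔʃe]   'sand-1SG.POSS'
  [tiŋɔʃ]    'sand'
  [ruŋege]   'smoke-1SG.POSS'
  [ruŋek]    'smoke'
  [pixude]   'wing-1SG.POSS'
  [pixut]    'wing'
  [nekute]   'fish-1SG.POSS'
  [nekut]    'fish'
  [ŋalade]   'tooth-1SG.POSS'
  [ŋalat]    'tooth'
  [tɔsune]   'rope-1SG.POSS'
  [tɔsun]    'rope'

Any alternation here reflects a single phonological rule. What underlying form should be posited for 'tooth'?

/ŋalad/

In [ŋalade] and [ŋalat] the final segment of 'tooth' alternates: [d] ~ [t].
The stem 'fish' ([nekute], [nekut]) shows [t] unchanged in both environments, so [t] cannot be basic with [d] derived before the 1SG.POSS suffix.
So /d/ is underlying, and a rule of word-final obstruent devoicing — voiced obstruents become voiceless word-finally — gives [t].
The underlying form of 'tooth' is therefore /ŋalad/.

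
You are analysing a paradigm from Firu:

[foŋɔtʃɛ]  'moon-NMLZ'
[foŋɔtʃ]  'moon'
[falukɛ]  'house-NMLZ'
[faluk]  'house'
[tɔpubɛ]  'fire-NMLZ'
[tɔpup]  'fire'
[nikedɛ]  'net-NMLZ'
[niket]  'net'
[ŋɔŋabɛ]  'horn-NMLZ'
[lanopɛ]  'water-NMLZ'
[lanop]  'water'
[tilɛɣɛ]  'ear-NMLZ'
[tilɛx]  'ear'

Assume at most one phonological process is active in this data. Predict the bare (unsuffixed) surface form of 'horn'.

In [tɔpubɛ] and [tɔpup] the final segment of 'fire' alternates: [b] ~ [p].
If /p/ were underlying and a rule turned it into [b] before the NMLZ suffix, 'water' would also alternate; but it has [p] in both [lanopɛ] and [lanop].
So /b/ is underlying, and a rule of word-final obstruent devoicing — voiced obstruents become voiceless word-finally — gives [p].
From [ŋɔŋabɛ] the stem 'horn' is /ŋɔŋab/; word-finally this yields [ŋɔŋap].

[ŋɔŋap]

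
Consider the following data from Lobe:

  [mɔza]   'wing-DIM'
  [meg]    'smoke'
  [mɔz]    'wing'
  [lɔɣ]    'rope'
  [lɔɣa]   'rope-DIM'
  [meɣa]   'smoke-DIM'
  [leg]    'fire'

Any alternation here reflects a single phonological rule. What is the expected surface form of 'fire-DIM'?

[leɣa]

The stem for 'smoke' ends in [g] in [meg] but [ɣ] in [meɣa].
The stem 'rope' ([lɔɣ], [lɔɣa]) shows [ɣ] unchanged in both environments, so [ɣ] cannot be basic with [g] derived in isolation.
The underlying segment must be /g/; voiced stops become fricatives between vowels, yielding [ɣ] there.
From [leg] the stem 'fire' is /leg/; between vowels this yields [leɣa].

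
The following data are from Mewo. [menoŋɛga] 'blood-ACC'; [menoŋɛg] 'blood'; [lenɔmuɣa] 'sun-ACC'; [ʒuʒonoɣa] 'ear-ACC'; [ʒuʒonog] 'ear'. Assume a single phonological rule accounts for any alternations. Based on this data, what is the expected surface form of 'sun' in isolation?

'ear' shows [ɣ] ~ [g] at the end of the stem ([ʒuʒonoɣa] vs [ʒuʒonog]).
If /g/ were underlying and a rule turned it into [ɣ] before the ACC suffix, 'blood' would also alternate; but it has [g] in both [menoŋɛga] and [menoŋɛg].
The alternation reflects word-final hardening: voiced fricatives become stops word-finally. /ɣ/ is underlying.
The one attested form of 'sun', [lenɔmuɣa], shows underlying /lenɔmuɣ/. Applying the same rule word-finally gives [lenɔmug].

[lenɔmug]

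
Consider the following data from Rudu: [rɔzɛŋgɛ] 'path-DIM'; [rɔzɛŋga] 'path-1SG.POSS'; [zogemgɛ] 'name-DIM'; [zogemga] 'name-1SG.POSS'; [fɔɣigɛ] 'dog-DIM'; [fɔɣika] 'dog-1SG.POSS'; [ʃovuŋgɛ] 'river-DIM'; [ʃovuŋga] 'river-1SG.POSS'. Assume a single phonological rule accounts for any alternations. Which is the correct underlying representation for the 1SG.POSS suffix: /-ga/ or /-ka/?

The 1SG.POSS suffix surfaces as [-ga] and [-ka], depending on the final segment of the stem.
The DIM suffix, which begins with [g], is invariant after every stem; so [g] is not altered by any rule here.
So the underlying form is /-ka/, and voiceless stops become voiced after a nasal.

/-ka/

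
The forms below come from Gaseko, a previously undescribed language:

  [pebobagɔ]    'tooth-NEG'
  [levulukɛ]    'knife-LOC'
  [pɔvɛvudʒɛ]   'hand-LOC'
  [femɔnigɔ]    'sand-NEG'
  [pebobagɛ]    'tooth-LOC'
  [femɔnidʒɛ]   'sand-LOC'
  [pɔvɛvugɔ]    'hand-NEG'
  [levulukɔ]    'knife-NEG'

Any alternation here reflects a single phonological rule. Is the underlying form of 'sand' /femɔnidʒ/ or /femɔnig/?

/femɔnidʒ/

'sand' shows [dʒ] ~ [g] at the end of the stem ([femɔnidʒɛ] vs [femɔnigɔ]).
The stem 'tooth' ([pebobagɛ], [pebobagɔ]) shows [g] unchanged in both environments, so [g] cannot be basic with [dʒ] derived before the LOC suffix.
The underlying segment must be /dʒ/; palato-alveolar /dʒ/ becomes [g] when no front vowel follows, yielding [g] there.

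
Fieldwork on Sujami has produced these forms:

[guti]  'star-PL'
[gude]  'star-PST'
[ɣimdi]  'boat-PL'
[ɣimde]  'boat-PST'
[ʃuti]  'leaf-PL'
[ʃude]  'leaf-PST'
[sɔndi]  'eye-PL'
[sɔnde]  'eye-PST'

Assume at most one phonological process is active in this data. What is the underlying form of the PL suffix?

/-ti/

The PL suffix surfaces as [-di] and [-ti], depending on the final segment of the stem.
The PST suffix, which begins with [d], is invariant after every stem; so [d] is not altered by any rule here.
The PL suffix is therefore /-ti/ underlyingly, with post-nasal voicing: voiceless stops become voiced after a nasal.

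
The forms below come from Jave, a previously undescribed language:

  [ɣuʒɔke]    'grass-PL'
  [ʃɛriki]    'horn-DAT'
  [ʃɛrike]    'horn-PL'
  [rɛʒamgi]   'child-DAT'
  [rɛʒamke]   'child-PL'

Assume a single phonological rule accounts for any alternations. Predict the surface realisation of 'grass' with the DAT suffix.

[ɣuʒɔki]

The DAT morpheme has two allomorphs, [-gi] and [-ki].
By contrast the PL suffix keeps its initial [k] throughout — that segment must be underlying.
So the underlying form is /-gi/, and voiced stops become voiceless after a vowel.
After 'grass', which ends in a vowel, the suffix surfaces as [-ki], giving [ɣuʒɔki].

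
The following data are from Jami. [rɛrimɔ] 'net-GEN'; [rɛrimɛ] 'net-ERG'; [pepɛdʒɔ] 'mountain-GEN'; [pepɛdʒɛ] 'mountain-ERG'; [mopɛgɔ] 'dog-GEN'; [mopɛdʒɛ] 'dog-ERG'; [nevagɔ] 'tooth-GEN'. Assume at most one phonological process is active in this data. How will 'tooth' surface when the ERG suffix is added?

[nevadʒɛ]

'dog' shows [g] ~ [dʒ] at the end of the stem ([mopɛgɔ] vs [mopɛdʒɛ]).
Compare 'mountain', with invariant [dʒ] in [pepɛdʒɔ] and [pepɛdʒɛ]: an analysis with underlying /dʒ/ and a rule producing [g] before the GEN suffix would wrongly predict alternation here too.
Therefore /g/ is basic and [dʒ] is derived by palatalization before a front vowel (/g/ becomes palato-alveolar [dʒ] before a front vowel).
From [nevagɔ] the stem 'tooth' is /nevag/; before a front vowel this yields [nevadʒɛ].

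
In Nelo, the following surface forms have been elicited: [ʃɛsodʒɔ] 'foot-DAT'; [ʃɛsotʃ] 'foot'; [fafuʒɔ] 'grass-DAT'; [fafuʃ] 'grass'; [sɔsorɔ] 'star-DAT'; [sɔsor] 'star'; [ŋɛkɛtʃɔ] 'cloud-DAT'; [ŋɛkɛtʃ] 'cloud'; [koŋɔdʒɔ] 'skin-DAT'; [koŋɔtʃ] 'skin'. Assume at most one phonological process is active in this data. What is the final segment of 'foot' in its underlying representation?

/dʒ/

The stem for 'foot' ends in [dʒ] in [ʃɛsodʒɔ] but [tʃ] in [ʃɛsotʃ].
If /tʃ/ were underlying and a rule turned it into [dʒ] before the DAT suffix, 'cloud' would also alternate; but it has [tʃ] in both [ŋɛkɛtʃɔ] and [ŋɛkɛtʃ].
So /dʒ/ is underlying, and a rule of word-final obstruent devoicing — voiced obstruents become voiceless word-finally — gives [tʃ].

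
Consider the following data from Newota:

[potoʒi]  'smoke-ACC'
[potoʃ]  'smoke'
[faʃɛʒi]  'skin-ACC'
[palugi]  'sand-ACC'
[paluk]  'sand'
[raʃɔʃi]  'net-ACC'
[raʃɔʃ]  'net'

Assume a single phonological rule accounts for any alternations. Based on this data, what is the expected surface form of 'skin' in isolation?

The root 'smoke' surfaces as [potoʒi] and [potoʃ], with a stem-final [ʒ] ~ [ʃ] alternation.
Compare 'net', with invariant [ʃ] in [raʃɔʃi] and [raʃɔʃ]: an analysis with underlying /ʃ/ and a rule producing [ʒ] before the ACC suffix would wrongly predict alternation here too.
So /ʒ/ is underlying, and a rule of word-final obstruent devoicing — voiced obstruents become voiceless word-finally — gives [ʃ].
From [faʃɛʒi] the stem 'skin' is /faʃɛʒ/; word-finally this yields [faʃɛʃ].

[faʃɛʃ]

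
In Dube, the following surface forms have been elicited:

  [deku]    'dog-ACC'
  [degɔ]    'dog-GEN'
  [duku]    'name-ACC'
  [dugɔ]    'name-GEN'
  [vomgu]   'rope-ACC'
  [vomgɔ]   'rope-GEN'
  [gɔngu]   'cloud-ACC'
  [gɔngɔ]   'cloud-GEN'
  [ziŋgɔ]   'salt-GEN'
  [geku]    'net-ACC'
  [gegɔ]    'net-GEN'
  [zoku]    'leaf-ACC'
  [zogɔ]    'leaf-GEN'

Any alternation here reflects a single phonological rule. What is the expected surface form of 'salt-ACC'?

[ziŋgu]

The ACC suffix surfaces as [-gu] and [-ku], depending on the final segment of the stem.
The GEN suffix, which begins with [g], is invariant after every stem; so [g] is not altered by any rule here.
So the underlying form is /-ku/, and voiceless stops become voiced after a nasal.
After 'salt', which ends in a nasal, the suffix surfaces as [-gu], giving [ziŋgu].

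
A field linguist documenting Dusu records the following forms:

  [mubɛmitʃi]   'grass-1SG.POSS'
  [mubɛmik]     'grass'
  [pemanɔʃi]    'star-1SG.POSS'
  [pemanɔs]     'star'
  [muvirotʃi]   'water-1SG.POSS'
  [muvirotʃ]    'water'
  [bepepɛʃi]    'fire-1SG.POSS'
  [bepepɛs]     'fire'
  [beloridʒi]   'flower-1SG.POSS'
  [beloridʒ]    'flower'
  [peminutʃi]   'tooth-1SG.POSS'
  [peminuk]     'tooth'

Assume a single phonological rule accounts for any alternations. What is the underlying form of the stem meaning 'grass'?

/mubɛmik/

'grass' shows [tʃ] ~ [k] at the end of the stem ([mubɛmitʃi] vs [mubɛmik]).
The stem 'water' ([muvirotʃi], [muvirotʃ]) shows [tʃ] unchanged in both environments, so [tʃ] cannot be basic with [k] derived in isolation.
The alternation reflects palatalization before a front vowel: /k/ and /s/ become palato-alveolar [tʃ] and [ʃ] before a front vowel. /k/ is underlying.
Hence 'grass' is /mubɛmik/ underlyingly.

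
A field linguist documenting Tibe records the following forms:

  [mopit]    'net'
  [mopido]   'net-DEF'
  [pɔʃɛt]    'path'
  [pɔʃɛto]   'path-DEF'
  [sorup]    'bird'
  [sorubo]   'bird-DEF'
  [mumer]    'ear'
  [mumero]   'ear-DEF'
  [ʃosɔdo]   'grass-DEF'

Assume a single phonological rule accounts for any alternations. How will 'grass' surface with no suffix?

In [mopit] and [mopido] the final segment of 'net' alternates: [t] ~ [d].
Compare 'path', with invariant [t] in [pɔʃɛt] and [pɔʃɛto]: an analysis with underlying /t/ and a rule producing [d] before the DEF suffix would wrongly predict alternation here too.
The underlying segment must be /d/; voiced obstruents become voiceless word-finally, yielding [t] there.
From [ʃosɔdo] the stem 'grass' is /ʃosɔd/; word-finally this yields [ʃosɔt].

[ʃosɔt]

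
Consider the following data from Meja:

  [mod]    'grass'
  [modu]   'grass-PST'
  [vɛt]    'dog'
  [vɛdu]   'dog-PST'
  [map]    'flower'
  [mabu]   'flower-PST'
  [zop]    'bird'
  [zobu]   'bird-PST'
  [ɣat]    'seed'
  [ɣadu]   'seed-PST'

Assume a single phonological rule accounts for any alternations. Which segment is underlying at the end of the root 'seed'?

/t/

The stem for 'seed' ends in [t] in [ɣat] but [d] in [ɣadu].
If /d/ were underlying and a rule turned it into [t] in isolation, 'grass' would also alternate; but it has [d] in both [mod] and [modu].
The underlying segment must be /t/; voiceless stops become voiced between vowels, yielding [d] there.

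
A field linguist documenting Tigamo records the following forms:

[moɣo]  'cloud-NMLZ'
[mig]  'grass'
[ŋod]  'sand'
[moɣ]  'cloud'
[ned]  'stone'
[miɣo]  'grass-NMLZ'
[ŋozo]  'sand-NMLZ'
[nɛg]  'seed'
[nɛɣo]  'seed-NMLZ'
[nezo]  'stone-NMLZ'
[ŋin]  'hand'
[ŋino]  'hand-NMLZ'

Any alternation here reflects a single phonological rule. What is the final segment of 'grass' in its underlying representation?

'grass' shows [ɣ] ~ [g] at the end of the stem ([miɣo] vs [mig]).
But 'cloud' keeps [ɣ] in both environments ([moɣo], [moɣ]), so there is no rule changing /ɣ/ to [g] in isolation.
So /g/ is underlying, and a rule of intervocalic spirantization — voiced stops become fricatives between vowels — gives [ɣ].

/g/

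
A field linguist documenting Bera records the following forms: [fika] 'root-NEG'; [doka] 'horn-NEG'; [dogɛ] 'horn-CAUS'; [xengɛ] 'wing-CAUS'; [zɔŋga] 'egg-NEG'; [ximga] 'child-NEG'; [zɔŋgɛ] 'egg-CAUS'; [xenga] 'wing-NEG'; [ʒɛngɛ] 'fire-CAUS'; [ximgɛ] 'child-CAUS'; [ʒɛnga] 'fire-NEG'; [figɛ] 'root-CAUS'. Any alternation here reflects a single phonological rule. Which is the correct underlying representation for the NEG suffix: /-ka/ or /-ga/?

The NEG morpheme has two allomorphs, [-ga] and [-ka].
By contrast the CAUS suffix keeps its initial [g] throughout — that segment must be underlying.
So the underlying form is /-ka/, and voiceless stops become voiced after a nasal.

/-ka/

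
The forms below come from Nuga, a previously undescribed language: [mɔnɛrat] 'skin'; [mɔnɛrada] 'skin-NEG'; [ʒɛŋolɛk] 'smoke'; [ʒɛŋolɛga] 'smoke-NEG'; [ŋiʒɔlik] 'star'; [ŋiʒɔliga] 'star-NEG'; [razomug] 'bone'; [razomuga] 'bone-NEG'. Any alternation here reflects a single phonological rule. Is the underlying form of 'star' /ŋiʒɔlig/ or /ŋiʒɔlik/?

The root 'star' surfaces as [ŋiʒɔlik] and [ŋiʒɔliga], with a stem-final [k] ~ [g] alternation.
But 'bone' keeps [g] in both environments ([razomug], [razomuga]), so there is no rule changing /g/ to [k] in isolation.
Therefore /k/ is basic and [g] is derived by intervocalic voicing (voiceless stops become voiced between vowels).

/ŋiʒɔlik/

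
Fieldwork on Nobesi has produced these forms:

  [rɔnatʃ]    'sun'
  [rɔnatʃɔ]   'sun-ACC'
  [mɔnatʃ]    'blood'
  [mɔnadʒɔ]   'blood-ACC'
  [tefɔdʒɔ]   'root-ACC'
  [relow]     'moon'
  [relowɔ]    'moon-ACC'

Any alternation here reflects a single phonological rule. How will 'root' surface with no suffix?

[tefɔtʃ]

The root 'blood' surfaces as [mɔnatʃ] and [mɔnadʒɔ], with a stem-final [tʃ] ~ [dʒ] alternation.
But 'sun' keeps [tʃ] in both environments ([rɔnatʃ], [rɔnatʃɔ]), so there is no rule changing /tʃ/ to [dʒ] before the ACC suffix.
The alternation reflects word-final obstruent devoicing: voiced obstruents become voiceless word-finally. /dʒ/ is underlying.
From [tefɔdʒɔ] the stem 'root' is /tefɔdʒ/; word-finally this yields [tefɔtʃ].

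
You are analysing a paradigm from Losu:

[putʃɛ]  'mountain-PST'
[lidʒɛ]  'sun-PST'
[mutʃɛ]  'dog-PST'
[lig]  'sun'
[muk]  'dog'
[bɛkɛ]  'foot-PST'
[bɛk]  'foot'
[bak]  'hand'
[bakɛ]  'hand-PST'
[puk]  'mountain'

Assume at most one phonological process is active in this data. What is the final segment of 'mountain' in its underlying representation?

The stem for 'mountain' ends in [tʃ] in [putʃɛ] but [k] in [puk].
But 'hand' keeps [k] in both environments ([bakɛ], [bak]), so there is no rule changing /k/ to [tʃ] before the PST suffix.
Therefore /tʃ/ is basic and [k] is derived by depalatalization (palato-alveolar /tʃ/ and /dʒ/ become [k] and [g] when no front vowel follows).

/tʃ/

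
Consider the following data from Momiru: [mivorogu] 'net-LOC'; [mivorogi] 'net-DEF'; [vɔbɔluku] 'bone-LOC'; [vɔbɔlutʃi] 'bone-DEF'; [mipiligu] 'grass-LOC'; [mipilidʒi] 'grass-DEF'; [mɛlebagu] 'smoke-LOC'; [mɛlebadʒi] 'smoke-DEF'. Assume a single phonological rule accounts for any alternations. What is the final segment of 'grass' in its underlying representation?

/dʒ/

In [mipiligu] and [mipilidʒi] the final segment of 'grass' alternates: [g] ~ [dʒ].
But 'net' keeps [g] in both environments ([mivorogu], [mivorogi]), so there is no rule changing /g/ to [dʒ] before the DEF suffix.
The underlying segment must be /dʒ/; palato-alveolar /tʃ/ and /dʒ/ become [k] and [g] when no front vowel follows, yielding [g] there.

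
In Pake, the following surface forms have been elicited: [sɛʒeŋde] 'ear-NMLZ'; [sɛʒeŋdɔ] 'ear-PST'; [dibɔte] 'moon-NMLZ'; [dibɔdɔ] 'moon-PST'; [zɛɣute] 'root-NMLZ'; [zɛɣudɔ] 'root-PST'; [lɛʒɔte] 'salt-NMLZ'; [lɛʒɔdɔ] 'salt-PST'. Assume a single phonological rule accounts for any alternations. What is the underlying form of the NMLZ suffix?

/-te/

The NMLZ suffix surfaces as [-de] and [-te], depending on the final segment of the stem.
The PST suffix, which begins with [d], is invariant after every stem; so [d] is not altered by any rule here.
The NMLZ suffix is therefore /-te/ underlyingly, with post-nasal voicing: voiceless stops become voiced after a nasal.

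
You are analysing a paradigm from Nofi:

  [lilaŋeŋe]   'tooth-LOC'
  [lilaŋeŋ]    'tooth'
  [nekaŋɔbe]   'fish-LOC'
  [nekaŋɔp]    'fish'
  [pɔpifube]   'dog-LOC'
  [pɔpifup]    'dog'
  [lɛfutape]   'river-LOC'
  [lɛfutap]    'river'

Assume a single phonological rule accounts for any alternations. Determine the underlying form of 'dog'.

'dog' shows [b] ~ [p] at the end of the stem ([pɔpifube] vs [pɔpifup]).
Compare 'river', with invariant [p] in [lɛfutape] and [lɛfutap]: an analysis with underlying /p/ and a rule producing [b] before the LOC suffix would wrongly predict alternation here too.
The underlying segment must be /b/; voiced obstruents become voiceless word-finally, yielding [p] there.
The underlying form of 'dog' is therefore /pɔpifub/.

/pɔpifub/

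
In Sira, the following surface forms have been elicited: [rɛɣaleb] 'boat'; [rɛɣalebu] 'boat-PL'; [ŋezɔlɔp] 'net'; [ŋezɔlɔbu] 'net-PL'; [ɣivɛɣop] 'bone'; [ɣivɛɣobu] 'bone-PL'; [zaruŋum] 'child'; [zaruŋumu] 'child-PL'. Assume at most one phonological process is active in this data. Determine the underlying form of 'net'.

In [ŋezɔlɔp] and [ŋezɔlɔbu] the final segment of 'net' alternates: [p] ~ [b].
Compare 'boat', with invariant [b] in [rɛɣaleb] and [rɛɣalebu]: an analysis with underlying /b/ and a rule producing [p] in isolation would wrongly predict alternation here too.
So /p/ is underlying, and a rule of intervocalic voicing — voiceless stops become voiced between vowels — gives [b].

/ŋezɔlɔp/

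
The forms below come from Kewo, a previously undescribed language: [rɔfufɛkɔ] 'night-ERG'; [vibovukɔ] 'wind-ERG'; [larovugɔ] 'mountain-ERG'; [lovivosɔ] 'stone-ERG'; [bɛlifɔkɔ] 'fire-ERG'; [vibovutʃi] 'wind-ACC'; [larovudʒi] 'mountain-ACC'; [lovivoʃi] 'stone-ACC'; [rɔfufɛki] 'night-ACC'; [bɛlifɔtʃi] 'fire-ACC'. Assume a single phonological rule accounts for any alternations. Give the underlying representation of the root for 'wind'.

/vibovutʃ/

The stem for 'wind' ends in [k] in [vibovukɔ] but [tʃ] in [vibovutʃi].
The stem 'night' ([rɔfufɛkɔ], [rɔfufɛki]) shows [k] unchanged in both environments, so [k] cannot be basic with [tʃ] derived before the ACC suffix.
Therefore /tʃ/ is basic and [k] is derived by depalatalization (palato-alveolar /tʃ/, /dʒ/ and /ʃ/ become [k], [g] and [s] when no front vowel follows).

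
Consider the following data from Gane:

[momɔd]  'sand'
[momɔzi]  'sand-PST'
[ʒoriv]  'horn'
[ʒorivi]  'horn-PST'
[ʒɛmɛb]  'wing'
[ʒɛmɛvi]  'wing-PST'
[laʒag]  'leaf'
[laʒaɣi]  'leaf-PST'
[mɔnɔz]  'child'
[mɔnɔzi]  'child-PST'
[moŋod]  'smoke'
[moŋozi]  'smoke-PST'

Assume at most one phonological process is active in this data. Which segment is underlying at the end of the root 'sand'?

/d/

'sand' shows [d] ~ [z] at the end of the stem ([momɔd] vs [momɔzi]).
But 'child' keeps [z] in both environments ([mɔnɔz], [mɔnɔzi]), so there is no rule changing /z/ to [d] in isolation.
Therefore /d/ is basic and [z] is derived by intervocalic spirantization (voiced stops become fricatives between vowels).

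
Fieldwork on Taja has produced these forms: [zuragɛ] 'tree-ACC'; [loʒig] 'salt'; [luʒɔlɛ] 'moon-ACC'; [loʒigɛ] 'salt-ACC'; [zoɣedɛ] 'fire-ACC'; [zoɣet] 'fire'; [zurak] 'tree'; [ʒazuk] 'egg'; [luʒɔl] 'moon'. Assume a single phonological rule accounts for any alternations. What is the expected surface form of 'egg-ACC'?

'tree' shows [k] ~ [g] at the end of the stem ([zurak] vs [zuragɛ]).
But 'salt' keeps [g] in both environments ([loʒig], [loʒigɛ]), so there is no rule changing /g/ to [k] in isolation.
Therefore /k/ is basic and [g] is derived by intervocalic voicing (voiceless stops become voiced between vowels).
The one attested form of 'egg', [ʒazuk], shows underlying /ʒazuk/. Applying the same rule between vowels gives [ʒazugɛ].

[ʒazugɛ]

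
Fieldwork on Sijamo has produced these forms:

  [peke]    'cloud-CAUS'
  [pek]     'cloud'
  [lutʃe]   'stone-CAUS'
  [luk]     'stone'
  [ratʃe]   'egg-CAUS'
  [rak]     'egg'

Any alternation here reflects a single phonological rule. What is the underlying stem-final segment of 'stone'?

The stem for 'stone' ends in [tʃ] in [lutʃe] but [k] in [luk].
If /k/ were underlying and a rule turned it into [tʃ] before the CAUS suffix, 'cloud' would also alternate; but it has [k] in both [peke] and [pek].
So /tʃ/ is underlying, and a rule of depalatalization — palato-alveolar /tʃ/ becomes [k] when no front vowel follows — gives [k].

/tʃ/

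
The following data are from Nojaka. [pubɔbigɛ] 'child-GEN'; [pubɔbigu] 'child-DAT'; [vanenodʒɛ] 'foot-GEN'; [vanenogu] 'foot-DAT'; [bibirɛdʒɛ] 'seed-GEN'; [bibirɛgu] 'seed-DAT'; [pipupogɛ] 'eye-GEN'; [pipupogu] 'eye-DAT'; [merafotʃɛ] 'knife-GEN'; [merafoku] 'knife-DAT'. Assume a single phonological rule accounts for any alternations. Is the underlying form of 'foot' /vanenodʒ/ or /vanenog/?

The root 'foot' surfaces as [vanenodʒɛ] and [vanenogu], with a stem-final [dʒ] ~ [g] alternation.
But 'eye' keeps [g] in both environments ([pipupogɛ], [pipupogu]), so there is no rule changing /g/ to [dʒ] before the GEN suffix.
The alternation reflects depalatalization: palato-alveolar /tʃ/ and /dʒ/ become [k] and [g] when no front vowel follows. /dʒ/ is underlying.

/vanenodʒ/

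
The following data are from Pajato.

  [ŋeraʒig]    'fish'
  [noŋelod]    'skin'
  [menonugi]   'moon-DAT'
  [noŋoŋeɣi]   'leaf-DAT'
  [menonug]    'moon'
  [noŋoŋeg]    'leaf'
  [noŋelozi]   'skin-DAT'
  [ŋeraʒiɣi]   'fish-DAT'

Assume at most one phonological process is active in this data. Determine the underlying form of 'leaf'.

/noŋoŋeɣ/

'leaf' shows [ɣ] ~ [g] at the end of the stem ([noŋoŋeɣi] vs [noŋoŋeg]).
The stem 'moon' ([menonugi], [menonug]) shows [g] unchanged in both environments, so [g] cannot be basic with [ɣ] derived before the DAT suffix.
The underlying segment must be /ɣ/; voiced fricatives become stops word-finally, yielding [g] there.
The underlying form of 'leaf' is therefore /noŋoŋeɣ/.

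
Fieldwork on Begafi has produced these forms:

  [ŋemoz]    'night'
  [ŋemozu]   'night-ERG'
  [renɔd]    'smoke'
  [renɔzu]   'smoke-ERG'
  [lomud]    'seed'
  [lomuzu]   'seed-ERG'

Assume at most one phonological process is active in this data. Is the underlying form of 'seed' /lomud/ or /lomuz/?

In [lomud] and [lomuzu] the final segment of 'seed' alternates: [d] ~ [z].
Compare 'night', with invariant [z] in [ŋemoz] and [ŋemozu]: an analysis with underlying /z/ and a rule producing [d] in isolation would wrongly predict alternation here too.
The underlying segment must be /d/; voiced stops become fricatives between vowels, yielding [z] there.

/lomud/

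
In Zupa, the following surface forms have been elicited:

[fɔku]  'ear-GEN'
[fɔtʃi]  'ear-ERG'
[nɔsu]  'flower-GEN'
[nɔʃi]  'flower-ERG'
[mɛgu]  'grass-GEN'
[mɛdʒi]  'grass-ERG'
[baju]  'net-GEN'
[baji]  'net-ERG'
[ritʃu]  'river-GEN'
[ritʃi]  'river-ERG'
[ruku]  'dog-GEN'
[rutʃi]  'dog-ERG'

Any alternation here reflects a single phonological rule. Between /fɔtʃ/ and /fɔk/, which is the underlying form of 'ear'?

In [fɔku] and [fɔtʃi] the final segment of 'ear' alternates: [k] ~ [tʃ].
But 'river' keeps [tʃ] in both environments ([ritʃu], [ritʃi]), so there is no rule changing /tʃ/ to [k] before the GEN suffix.
The alternation reflects palatalization before a front vowel: /k/, /g/ and /s/ become palato-alveolar [tʃ], [dʒ] and [ʃ] before a front vowel. /k/ is underlying.

/fɔk/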